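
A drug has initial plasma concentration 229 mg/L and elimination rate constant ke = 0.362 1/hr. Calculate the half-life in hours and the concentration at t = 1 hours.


t_half = ln(2) / ke = 0.693147 / 0.362 = 1.915 hr
C(t) = C0 * exp(-ke*t) = 229 * exp(-0.362*1)
C(1) = 159.4 mg/L


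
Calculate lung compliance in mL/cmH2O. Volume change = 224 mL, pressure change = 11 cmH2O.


C = dV / dP
C = 224 / 11
C = 20.36 mL/cmH2O


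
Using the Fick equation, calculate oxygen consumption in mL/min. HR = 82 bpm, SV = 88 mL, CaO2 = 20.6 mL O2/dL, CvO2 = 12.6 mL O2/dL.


CO = HR*SV = 82*88/1000 = 7.216 L/min
a-v O2 diff = 20.6 - 12.6 = 8 mL/dL
VO2 = CO * (CaO2-CvO2) * 10 dL/L
VO2 = 7.216 * 8 * 10
VO2 = 577.3 mL/min


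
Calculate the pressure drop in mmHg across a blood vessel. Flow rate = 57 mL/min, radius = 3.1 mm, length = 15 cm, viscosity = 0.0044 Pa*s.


dP = 8*mu*L*Q / (pi*r^4)
Q = 57 mL/min = 9.5e-07 m^3/s
dP = 17.2886 Pa = 17.2886 / 133.322 mmHg = 0.1297 mmHg


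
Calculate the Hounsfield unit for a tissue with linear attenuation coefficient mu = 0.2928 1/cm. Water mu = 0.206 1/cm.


HU = ((mu_tissue - mu_water) / mu_water) * 1000
HU = ((0.2928 - 0.206) / 0.206) * 1000
HU = 421.4


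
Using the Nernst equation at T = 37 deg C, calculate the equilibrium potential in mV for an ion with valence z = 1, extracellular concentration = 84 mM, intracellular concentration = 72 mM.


E = (RT/(zF)) * ln(C_out/C_in)
T = 37 + 273.15 = 310.15 K
E = (8.314 * 310.15 / (1 * 96485)) * ln(84/72)
E = 4.12 mV


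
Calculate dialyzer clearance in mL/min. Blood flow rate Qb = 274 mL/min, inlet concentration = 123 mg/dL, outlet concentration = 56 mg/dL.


K = Qb * (Cb_in - Cb_out) / Cb_in
K = 274 * (123 - 56) / 123
K = 149.3 mL/min


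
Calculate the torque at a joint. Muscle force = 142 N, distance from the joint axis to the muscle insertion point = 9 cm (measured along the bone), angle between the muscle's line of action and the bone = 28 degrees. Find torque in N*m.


Torque = F * d * sin(theta)   (moment arm = d*sin(theta))
d = 9 cm = 0.09 m
Torque = 142 * 0.09 * sin(28)
Torque = 6 N*m


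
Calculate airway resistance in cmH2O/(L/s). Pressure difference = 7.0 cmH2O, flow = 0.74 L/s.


R = dP / flow
R = 7.0 / 0.74
R = 9.459 cmH2O/(L/s)


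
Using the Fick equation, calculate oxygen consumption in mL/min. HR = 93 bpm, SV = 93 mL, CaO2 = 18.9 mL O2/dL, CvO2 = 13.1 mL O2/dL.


CO = HR*SV = 93*93/1000 = 8.649 L/min
a-v O2 diff = 18.9 - 13.1 = 5.8 mL/dL
VO2 = CO * (CaO2-CvO2) * 10 dL/L
VO2 = 8.649 * 5.8 * 10
VO2 = 501.6 mL/min


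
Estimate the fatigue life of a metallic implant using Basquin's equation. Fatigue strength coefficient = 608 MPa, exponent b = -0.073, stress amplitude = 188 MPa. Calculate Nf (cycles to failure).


sigma_a = sigma_f' * (2Nf)^b
2Nf = (sigma_a/sigma_f')^(1/b)
2Nf = (188/608)^(1/-0.073)
2Nf = 9612098.6
Nf = 4.8060e+06


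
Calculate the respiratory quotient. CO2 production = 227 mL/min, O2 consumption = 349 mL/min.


RQ = VCO2 / VO2
RQ = 227 / 349
RQ = 0.6504


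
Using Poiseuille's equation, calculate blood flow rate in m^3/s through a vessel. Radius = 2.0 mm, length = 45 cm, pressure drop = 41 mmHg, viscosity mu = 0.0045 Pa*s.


Q = pi*r^4*dP / (8*mu*L)
r = 0.002 m, L = 0.45 m
dP = 41 mmHg = 5466.202 Pa
Q = 1.6961e-05 m^3/s


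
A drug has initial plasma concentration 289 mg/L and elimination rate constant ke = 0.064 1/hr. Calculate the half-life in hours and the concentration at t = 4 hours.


t_half = ln(2) / ke = 0.693147 / 0.064 = 10.83 hr
C(t) = C0 * exp(-ke*t) = 289 * exp(-0.064*4)
C(4) = 223.7 mg/L


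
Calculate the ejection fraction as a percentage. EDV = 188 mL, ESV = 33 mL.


SV = EDV - ESV = 188 - 33 = 155 mL
EF = SV/EDV * 100 = 155/188 * 100
EF = 82.45%


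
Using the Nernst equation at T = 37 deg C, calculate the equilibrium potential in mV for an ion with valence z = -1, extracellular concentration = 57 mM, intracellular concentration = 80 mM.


E = (RT/(zF)) * ln(C_out/C_in)
T = 37 + 273.15 = 310.15 K
E = (8.314 * 310.15 / (-1 * 96485)) * ln(57/80)
E = 9.059 mV


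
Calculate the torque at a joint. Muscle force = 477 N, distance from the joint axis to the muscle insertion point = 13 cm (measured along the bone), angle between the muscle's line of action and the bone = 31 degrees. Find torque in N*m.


Torque = F * d * sin(theta)   (moment arm = d*sin(theta))
d = 13 cm = 0.13 m
Torque = 477 * 0.13 * sin(31)
Torque = 31.94 N*m


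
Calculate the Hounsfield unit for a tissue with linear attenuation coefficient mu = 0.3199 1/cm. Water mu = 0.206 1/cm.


HU = ((mu_tissue - mu_water) / mu_water) * 1000
HU = ((0.3199 - 0.206) / 0.206) * 1000
HU = 552.9


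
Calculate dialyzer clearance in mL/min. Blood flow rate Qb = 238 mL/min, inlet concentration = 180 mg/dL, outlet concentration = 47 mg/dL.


K = Qb * (Cb_in - Cb_out) / Cb_in
K = 238 * (180 - 47) / 180
K = 175.9 mL/min


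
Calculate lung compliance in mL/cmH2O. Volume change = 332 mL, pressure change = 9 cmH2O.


C = dV / dP
C = 332 / 9
C = 36.89 mL/cmH2O


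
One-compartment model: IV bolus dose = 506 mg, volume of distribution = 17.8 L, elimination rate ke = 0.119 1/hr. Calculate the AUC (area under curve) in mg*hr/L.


C0 = Dose/Vd = 506/17.8 = 28.427 mg/L
AUC = C0/ke = 28.427/0.119
AUC = 238.9 mg*hr/L


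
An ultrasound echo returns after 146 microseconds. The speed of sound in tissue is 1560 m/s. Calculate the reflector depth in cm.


depth = c * t / 2
t = 146 us = 1.4600e-04 s
depth = 1560 * 1.4600e-04 / 2
depth = 0.11388 m = 11.388 cm


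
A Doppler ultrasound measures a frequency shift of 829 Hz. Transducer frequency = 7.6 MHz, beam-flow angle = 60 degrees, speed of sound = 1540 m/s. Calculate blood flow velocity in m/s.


v = fd * c / (2 * f0 * cos(theta))
v = 829 * 1540 / (2 * 7.6000e+06 * cos(60))
v = 0.168 m/s


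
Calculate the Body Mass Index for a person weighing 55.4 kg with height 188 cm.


BMI = weight / height^2
height = 188 cm = 1.88 m
BMI = 55.4 / 1.88^2
BMI = 15.67 kg/m^2


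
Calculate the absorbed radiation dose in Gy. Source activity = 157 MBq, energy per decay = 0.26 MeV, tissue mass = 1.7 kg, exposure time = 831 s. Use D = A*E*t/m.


A = 157 MBq = 1.5700e+08 Bq
E = 0.26 MeV = 4.1652e-14 J
D = A*E*t/m = 1.5700e+08*4.1652e-14*831/1.7
D = 0.003197 Gy


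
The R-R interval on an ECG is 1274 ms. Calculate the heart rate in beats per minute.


HR = 60 / RR_interval(s)
RR = 1274 ms = 1.274 s
HR = 60 / 1.274 = 47.1 bpm


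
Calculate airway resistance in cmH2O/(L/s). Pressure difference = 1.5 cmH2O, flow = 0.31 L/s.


R = dP / flow
R = 1.5 / 0.31
R = 4.839 cmH2O/(L/s)


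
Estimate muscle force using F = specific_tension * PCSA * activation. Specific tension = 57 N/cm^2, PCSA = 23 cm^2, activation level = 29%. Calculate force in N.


F = sigma * PCSA * activation
F = 57 * 23 * 0.29
F = 380.2 N


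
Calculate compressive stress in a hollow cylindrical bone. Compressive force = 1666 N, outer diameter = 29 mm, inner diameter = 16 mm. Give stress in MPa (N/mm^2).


A = pi*(r_o^2 - r_i^2)
r_o = 14.5 mm, r_i = 8 mm
A = 459.458 mm^2
sigma = F/A = 1666 / 459.458
sigma = 3.626 MPa


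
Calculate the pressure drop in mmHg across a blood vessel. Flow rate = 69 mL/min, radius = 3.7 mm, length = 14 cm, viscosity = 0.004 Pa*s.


dP = 8*mu*L*Q / (pi*r^4)
Q = 69 mL/min = 1.15e-06 m^3/s
dP = 8.75022 Pa = 8.75022 / 133.322 mmHg = 0.06563 mmHg


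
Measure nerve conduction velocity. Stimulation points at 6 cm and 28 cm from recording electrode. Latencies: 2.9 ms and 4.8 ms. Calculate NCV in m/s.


Distance = (28 - 6) / 100 = 0.22 m
dt = (4.8 - 2.9) / 1000 = 0.0019 s
NCV = dist / dt = 115.8 m/s


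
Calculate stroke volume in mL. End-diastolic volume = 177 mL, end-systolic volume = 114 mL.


SV = EDV - ESV
SV = 177 - 114
SV = 63 mL


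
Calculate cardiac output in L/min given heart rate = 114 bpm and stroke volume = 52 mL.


CO = HR * SV
CO = 114 * 52 / 1000
CO = 5.928 L/min


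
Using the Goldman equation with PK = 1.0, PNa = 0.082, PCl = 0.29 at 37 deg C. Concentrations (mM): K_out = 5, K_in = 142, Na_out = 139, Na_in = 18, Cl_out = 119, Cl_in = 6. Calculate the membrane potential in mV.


Vm = (RT/F)*ln((PK*Ko + PNa*Nao + PCl*Cli)/(PK*Ki + PNa*Nai + PCl*Clo))
Numer = 18.138, Denom = 177.986
Vm = -61.03 mV


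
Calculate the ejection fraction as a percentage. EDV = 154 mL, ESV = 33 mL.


SV = EDV - ESV = 154 - 33 = 121 mL
EF = SV/EDV * 100 = 121/154 * 100
EF = 78.57%


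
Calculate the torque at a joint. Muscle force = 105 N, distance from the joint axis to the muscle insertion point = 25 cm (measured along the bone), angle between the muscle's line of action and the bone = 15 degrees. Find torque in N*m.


Torque = F * d * sin(theta)   (moment arm = d*sin(theta))
d = 25 cm = 0.25 m
Torque = 105 * 0.25 * sin(15)
Torque = 6.794 N*m


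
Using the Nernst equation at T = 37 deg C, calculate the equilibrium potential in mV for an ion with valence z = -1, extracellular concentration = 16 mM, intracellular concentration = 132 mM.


E = (RT/(zF)) * ln(C_out/C_in)
T = 37 + 273.15 = 310.15 K
E = (8.314 * 310.15 / (-1 * 96485)) * ln(16/132)
E = 56.4 mV


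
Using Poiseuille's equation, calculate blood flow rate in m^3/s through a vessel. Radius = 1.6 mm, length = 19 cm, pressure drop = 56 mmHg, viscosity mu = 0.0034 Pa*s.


Q = pi*r^4*dP / (8*mu*L)
r = 0.0016 m, L = 0.19 m
dP = 56 mmHg = 7466.032 Pa
Q = 2.9744e-05 m^3/s


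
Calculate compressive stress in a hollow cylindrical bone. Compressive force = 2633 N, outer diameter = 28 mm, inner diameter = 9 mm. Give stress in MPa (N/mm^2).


A = pi*(r_o^2 - r_i^2)
r_o = 14 mm, r_i = 4.5 mm
A = 552.135 mm^2
sigma = F/A = 2633 / 552.135
sigma = 4.769 MPa


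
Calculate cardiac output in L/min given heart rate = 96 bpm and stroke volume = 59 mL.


CO = HR * SV
CO = 96 * 59 / 1000
CO = 5.664 L/min


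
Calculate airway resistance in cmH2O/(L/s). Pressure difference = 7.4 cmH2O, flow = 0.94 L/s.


R = dP / flow
R = 7.4 / 0.94
R = 7.872 cmH2O/(L/s)


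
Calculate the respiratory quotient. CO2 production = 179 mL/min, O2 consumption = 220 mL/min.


RQ = VCO2 / VO2
RQ = 179 / 220
RQ = 0.8136


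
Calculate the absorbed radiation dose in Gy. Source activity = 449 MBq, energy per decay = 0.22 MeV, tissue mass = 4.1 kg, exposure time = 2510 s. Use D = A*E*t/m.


A = 449 MBq = 4.4900e+08 Bq
E = 0.22 MeV = 3.5244e-14 J
D = A*E*t/m = 4.4900e+08*3.5244e-14*2510/4.1
D = 0.009688 Gy


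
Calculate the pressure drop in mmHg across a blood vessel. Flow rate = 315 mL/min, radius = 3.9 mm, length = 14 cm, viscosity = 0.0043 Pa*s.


dP = 8*mu*L*Q / (pi*r^4)
Q = 315 mL/min = 5.25e-06 m^3/s
dP = 34.7886 Pa = 34.7886 / 133.322 mmHg = 0.2609 mmHg


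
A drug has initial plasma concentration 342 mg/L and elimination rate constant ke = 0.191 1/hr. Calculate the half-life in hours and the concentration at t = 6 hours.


t_half = ln(2) / ke = 0.693147 / 0.191 = 3.629 hr
C(t) = C0 * exp(-ke*t) = 342 * exp(-0.191*6)
C(6) = 108.7 mg/L


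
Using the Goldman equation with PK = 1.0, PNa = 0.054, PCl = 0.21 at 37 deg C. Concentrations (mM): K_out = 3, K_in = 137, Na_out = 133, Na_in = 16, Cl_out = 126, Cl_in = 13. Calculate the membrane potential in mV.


Vm = (RT/F)*ln((PK*Ko + PNa*Nao + PCl*Cli)/(PK*Ki + PNa*Nai + PCl*Clo))
Numer = 12.912, Denom = 164.324
Vm = -67.98 mV


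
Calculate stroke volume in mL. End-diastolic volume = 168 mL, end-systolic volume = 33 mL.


SV = EDV - ESV
SV = 168 - 33
SV = 135 mL


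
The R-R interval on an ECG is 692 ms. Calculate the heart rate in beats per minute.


HR = 60 / RR_interval(s)
RR = 692 ms = 0.692 s
HR = 60 / 0.692 = 86.71 bpm


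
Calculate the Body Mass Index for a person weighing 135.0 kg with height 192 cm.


BMI = weight / height^2
height = 192 cm = 1.92 m
BMI = 135.0 / 1.92^2
BMI = 36.62 kg/m^2


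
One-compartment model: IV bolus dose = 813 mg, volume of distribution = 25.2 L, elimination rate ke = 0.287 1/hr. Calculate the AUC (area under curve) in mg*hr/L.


C0 = Dose/Vd = 813/25.2 = 32.2619 mg/L
AUC = C0/ke = 32.2619/0.287
AUC = 112.4 mg*hr/L


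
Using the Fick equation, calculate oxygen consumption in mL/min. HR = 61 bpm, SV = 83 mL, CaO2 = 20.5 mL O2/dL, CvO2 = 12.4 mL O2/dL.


CO = HR*SV = 61*83/1000 = 5.063 L/min
a-v O2 diff = 20.5 - 12.4 = 8.1 mL/dL
VO2 = CO * (CaO2-CvO2) * 10 dL/L
VO2 = 5.063 * 8.1 * 10
VO2 = 410.1 mL/min


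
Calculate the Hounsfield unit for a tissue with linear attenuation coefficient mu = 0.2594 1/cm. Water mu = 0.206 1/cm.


HU = ((mu_tissue - mu_water) / mu_water) * 1000
HU = ((0.2594 - 0.206) / 0.206) * 1000
HU = 259.2


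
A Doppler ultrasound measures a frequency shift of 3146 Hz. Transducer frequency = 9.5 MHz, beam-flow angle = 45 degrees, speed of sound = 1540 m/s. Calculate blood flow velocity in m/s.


v = fd * c / (2 * f0 * cos(theta))
v = 3146 * 1540 / (2 * 9.5000e+06 * cos(45))
v = 0.3606 m/s


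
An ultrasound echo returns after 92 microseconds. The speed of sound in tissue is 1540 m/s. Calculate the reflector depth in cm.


depth = c * t / 2
t = 92 us = 9.2000e-05 s
depth = 1540 * 9.2000e-05 / 2
depth = 0.07084 m = 7.084 cm


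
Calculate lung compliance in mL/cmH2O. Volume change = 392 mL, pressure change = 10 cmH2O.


C = dV / dP
C = 392 / 10
C = 39.2 mL/cmH2O


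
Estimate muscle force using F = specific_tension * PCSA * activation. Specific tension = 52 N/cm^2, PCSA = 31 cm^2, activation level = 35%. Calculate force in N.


F = sigma * PCSA * activation
F = 52 * 31 * 0.35
F = 564.2 N


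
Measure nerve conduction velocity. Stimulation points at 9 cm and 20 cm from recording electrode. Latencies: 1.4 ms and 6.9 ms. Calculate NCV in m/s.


Distance = (20 - 9) / 100 = 0.11 m
dt = (6.9 - 1.4) / 1000 = 0.0055 s
NCV = dist / dt = 20 m/s


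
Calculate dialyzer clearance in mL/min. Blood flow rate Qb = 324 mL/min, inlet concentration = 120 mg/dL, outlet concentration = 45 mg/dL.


K = Qb * (Cb_in - Cb_out) / Cb_in
K = 324 * (120 - 45) / 120
K = 202.5 mL/min


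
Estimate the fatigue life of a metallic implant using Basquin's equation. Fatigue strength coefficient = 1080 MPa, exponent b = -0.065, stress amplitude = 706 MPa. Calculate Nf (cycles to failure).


sigma_a = sigma_f' * (2Nf)^b
2Nf = (sigma_a/sigma_f')^(1/b)
2Nf = (706/1080)^(1/-0.065)
2Nf = 692.29811
Nf = 346.1


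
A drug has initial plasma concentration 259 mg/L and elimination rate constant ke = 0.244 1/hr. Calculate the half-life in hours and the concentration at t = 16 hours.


t_half = ln(2) / ke = 0.693147 / 0.244 = 2.841 hr
C(t) = C0 * exp(-ke*t) = 259 * exp(-0.244*16)
C(16) = 5.222 mg/L


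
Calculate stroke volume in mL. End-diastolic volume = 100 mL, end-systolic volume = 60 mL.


SV = EDV - ESV
SV = 100 - 60
SV = 40 mL


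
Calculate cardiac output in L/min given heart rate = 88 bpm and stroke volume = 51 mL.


CO = HR * SV
CO = 88 * 51 / 1000
CO = 4.488 L/min


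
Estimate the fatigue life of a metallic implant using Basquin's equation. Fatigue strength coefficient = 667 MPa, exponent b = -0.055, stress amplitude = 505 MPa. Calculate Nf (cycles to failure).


sigma_a = sigma_f' * (2Nf)^b
2Nf = (sigma_a/sigma_f')^(1/b)
2Nf = (505/667)^(1/-0.055)
2Nf = 157.3947
Nf = 78.7


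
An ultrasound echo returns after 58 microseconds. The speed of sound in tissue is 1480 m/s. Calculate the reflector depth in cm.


depth = c * t / 2
t = 58 us = 5.8000e-05 s
depth = 1480 * 5.8000e-05 / 2
depth = 0.04292 m = 4.292 cm


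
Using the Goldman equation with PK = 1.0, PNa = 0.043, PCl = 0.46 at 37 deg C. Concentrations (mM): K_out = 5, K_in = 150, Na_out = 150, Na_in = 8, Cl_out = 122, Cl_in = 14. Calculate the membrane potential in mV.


Vm = (RT/F)*ln((PK*Ko + PNa*Nao + PCl*Cli)/(PK*Ki + PNa*Nai + PCl*Clo))
Numer = 17.89, Denom = 206.464
Vm = -65.37 mV


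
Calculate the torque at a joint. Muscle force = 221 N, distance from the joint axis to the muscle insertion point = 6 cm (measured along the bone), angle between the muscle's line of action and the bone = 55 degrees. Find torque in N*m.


Torque = F * d * sin(theta)   (moment arm = d*sin(theta))
d = 6 cm = 0.06 m
Torque = 221 * 0.06 * sin(55)
Torque = 10.86 N*m


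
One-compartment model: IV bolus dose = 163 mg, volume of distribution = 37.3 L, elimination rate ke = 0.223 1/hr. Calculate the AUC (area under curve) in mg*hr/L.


C0 = Dose/Vd = 163/37.3 = 4.36997 mg/L
AUC = C0/ke = 4.36997/0.223
AUC = 19.6 mg*hr/L


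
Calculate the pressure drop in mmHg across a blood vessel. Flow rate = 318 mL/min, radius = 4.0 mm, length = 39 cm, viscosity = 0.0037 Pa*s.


dP = 8*mu*L*Q / (pi*r^4)
Q = 318 mL/min = 5.3e-06 m^3/s
dP = 76.0751 Pa = 76.0751 / 133.322 mmHg = 0.5706 mmHg


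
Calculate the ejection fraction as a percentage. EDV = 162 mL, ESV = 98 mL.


SV = EDV - ESV = 162 - 98 = 64 mL
EF = SV/EDV * 100 = 64/162 * 100
EF = 39.51%


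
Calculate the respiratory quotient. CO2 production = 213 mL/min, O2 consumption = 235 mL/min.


RQ = VCO2 / VO2
RQ = 213 / 235
RQ = 0.9064


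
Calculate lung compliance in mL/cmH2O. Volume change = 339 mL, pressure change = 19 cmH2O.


C = dV / dP
C = 339 / 19
C = 17.84 mL/cmH2O


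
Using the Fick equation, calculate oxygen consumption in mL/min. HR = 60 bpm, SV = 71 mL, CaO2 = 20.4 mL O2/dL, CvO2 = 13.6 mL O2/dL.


CO = HR*SV = 60*71/1000 = 4.26 L/min
a-v O2 diff = 20.4 - 13.6 = 6.8 mL/dL
VO2 = CO * (CaO2-CvO2) * 10 dL/L
VO2 = 4.26 * 6.8 * 10
VO2 = 289.7 mL/min


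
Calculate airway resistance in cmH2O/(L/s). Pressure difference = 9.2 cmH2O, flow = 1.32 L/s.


R = dP / flow
R = 9.2 / 1.32
R = 6.97 cmH2O/(L/s)


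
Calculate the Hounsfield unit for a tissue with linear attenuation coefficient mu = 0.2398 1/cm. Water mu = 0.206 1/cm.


HU = ((mu_tissue - mu_water) / mu_water) * 1000
HU = ((0.2398 - 0.206) / 0.206) * 1000
HU = 164.1


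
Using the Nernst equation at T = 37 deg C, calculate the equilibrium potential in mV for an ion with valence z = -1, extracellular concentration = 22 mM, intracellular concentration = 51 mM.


E = (RT/(zF)) * ln(C_out/C_in)
T = 37 + 273.15 = 310.15 K
E = (8.314 * 310.15 / (-1 * 96485)) * ln(22/51)
E = 22.47 mV


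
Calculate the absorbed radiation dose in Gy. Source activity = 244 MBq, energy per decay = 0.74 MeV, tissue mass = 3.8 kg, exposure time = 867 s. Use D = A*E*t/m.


A = 244 MBq = 2.4400e+08 Bq
E = 0.74 MeV = 1.18548e-13 J
D = A*E*t/m = 2.4400e+08*1.18548e-13*867/3.8
D = 0.0066 Gy


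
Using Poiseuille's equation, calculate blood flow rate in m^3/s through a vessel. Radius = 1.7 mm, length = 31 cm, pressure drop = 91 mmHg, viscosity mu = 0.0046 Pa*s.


Q = pi*r^4*dP / (8*mu*L)
r = 0.0017 m, L = 0.31 m
dP = 91 mmHg = 12132.302 Pa
Q = 2.7905e-05 m^3/s


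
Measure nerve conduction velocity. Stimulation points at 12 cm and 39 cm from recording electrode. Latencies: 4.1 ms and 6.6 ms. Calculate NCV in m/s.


Distance = (39 - 12) / 100 = 0.27 m
dt = (6.6 - 4.1) / 1000 = 0.0025 s
NCV = dist / dt = 108 m/s


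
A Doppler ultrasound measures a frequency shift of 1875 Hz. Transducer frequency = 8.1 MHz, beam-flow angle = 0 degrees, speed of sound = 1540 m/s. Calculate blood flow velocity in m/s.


v = fd * c / (2 * f0 * cos(theta))
v = 1875 * 1540 / (2 * 8.1000e+06 * cos(0))
v = 0.1782 m/s


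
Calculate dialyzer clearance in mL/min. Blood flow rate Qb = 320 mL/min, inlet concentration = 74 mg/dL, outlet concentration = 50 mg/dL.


K = Qb * (Cb_in - Cb_out) / Cb_in
K = 320 * (74 - 50) / 74
K = 103.8 mL/min


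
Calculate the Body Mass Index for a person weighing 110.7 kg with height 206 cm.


BMI = weight / height^2
height = 206 cm = 2.06 m
BMI = 110.7 / 2.06^2
BMI = 26.09 kg/m^2


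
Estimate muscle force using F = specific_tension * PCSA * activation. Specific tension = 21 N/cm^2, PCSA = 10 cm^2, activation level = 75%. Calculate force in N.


F = sigma * PCSA * activation
F = 21 * 10 * 0.75
F = 157.5 N


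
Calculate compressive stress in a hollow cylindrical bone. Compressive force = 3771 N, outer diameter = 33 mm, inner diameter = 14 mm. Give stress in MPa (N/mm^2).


A = pi*(r_o^2 - r_i^2)
r_o = 16.5 mm, r_i = 7 mm
A = 701.361 mm^2
sigma = F/A = 3771 / 701.361
sigma = 5.377 MPa


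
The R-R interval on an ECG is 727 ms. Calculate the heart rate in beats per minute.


HR = 60 / RR_interval(s)
RR = 727 ms = 0.727 s
HR = 60 / 0.727 = 82.53 bpm


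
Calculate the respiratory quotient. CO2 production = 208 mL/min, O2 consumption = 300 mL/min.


RQ = VCO2 / VO2
RQ = 208 / 300
RQ = 0.6933


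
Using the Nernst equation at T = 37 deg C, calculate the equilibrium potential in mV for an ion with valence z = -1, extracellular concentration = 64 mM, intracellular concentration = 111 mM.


E = (RT/(zF)) * ln(C_out/C_in)
T = 37 + 273.15 = 310.15 K
E = (8.314 * 310.15 / (-1 * 96485)) * ln(64/111)
E = 14.72 mV


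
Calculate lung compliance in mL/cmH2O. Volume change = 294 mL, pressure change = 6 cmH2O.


C = dV / dP
C = 294 / 6
C = 49 mL/cmH2O


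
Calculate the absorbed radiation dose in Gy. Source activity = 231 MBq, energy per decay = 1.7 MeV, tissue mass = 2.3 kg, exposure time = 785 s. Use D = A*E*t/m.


A = 231 MBq = 2.3100e+08 Bq
E = 1.7 MeV = 2.7234e-13 J
D = A*E*t/m = 2.3100e+08*2.7234e-13*785/2.3
D = 0.02147 Gy


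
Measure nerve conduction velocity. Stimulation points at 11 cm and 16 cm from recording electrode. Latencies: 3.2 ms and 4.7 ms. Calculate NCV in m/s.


Distance = (16 - 11) / 100 = 0.05 m
dt = (4.7 - 3.2) / 1000 = 0.0015 s
NCV = dist / dt = 33.33 m/s


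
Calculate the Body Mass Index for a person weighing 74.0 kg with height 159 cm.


BMI = weight / height^2
height = 159 cm = 1.59 m
BMI = 74.0 / 1.59^2
BMI = 29.27 kg/m^2


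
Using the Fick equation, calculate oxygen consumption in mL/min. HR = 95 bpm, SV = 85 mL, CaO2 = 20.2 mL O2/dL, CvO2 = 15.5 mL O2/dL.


CO = HR*SV = 95*85/1000 = 8.075 L/min
a-v O2 diff = 20.2 - 15.5 = 4.7 mL/dL
VO2 = CO * (CaO2-CvO2) * 10 dL/L
VO2 = 8.075 * 4.7 * 10
VO2 = 379.5 mL/min


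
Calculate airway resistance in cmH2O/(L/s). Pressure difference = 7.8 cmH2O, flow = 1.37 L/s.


R = dP / flow
R = 7.8 / 1.37
R = 5.693 cmH2O/(L/s)


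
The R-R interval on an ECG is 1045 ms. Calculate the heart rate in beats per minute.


HR = 60 / RR_interval(s)
RR = 1045 ms = 1.045 s
HR = 60 / 1.045 = 57.42 bpm


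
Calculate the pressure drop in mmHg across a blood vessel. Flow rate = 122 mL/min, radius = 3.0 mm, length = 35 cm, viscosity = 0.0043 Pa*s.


dP = 8*mu*L*Q / (pi*r^4)
Q = 122 mL/min = 2.03333e-06 m^3/s
dP = 96.2054 Pa = 96.2054 / 133.322 mmHg = 0.7216 mmHg


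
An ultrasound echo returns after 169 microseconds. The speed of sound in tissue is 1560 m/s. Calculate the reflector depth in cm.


depth = c * t / 2
t = 169 us = 1.6900e-04 s
depth = 1560 * 1.6900e-04 / 2
depth = 0.13182 m = 13.182 cm


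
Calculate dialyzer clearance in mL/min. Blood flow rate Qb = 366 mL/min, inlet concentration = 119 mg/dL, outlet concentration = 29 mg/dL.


K = Qb * (Cb_in - Cb_out) / Cb_in
K = 366 * (119 - 29) / 119
K = 276.8 mL/min


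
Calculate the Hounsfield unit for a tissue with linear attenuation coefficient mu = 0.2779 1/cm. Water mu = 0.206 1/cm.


HU = ((mu_tissue - mu_water) / mu_water) * 1000
HU = ((0.2779 - 0.206) / 0.206) * 1000
HU = 349


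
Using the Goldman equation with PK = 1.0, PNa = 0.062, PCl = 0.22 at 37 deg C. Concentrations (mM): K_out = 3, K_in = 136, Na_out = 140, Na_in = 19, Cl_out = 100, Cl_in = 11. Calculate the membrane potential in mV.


Vm = (RT/F)*ln((PK*Ko + PNa*Nao + PCl*Cli)/(PK*Ki + PNa*Nai + PCl*Clo))
Numer = 14.1, Denom = 159.178
Vm = -64.78 mV


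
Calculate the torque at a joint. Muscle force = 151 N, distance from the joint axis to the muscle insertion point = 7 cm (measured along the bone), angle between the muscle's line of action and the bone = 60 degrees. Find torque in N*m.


Torque = F * d * sin(theta)   (moment arm = d*sin(theta))
d = 7 cm = 0.07 m
Torque = 151 * 0.07 * sin(60)
Torque = 9.154 N*m


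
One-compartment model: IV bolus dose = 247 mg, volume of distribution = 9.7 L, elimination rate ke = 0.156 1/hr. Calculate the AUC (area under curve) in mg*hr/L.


C0 = Dose/Vd = 247/9.7 = 25.4639 mg/L
AUC = C0/ke = 25.4639/0.156
AUC = 163.2 mg*hr/L


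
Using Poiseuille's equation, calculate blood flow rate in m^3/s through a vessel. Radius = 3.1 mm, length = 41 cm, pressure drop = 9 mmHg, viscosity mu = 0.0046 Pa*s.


Q = pi*r^4*dP / (8*mu*L)
r = 0.0031 m, L = 0.41 m
dP = 9 mmHg = 1199.898 Pa
Q = 2.3073e-05 m^3/s


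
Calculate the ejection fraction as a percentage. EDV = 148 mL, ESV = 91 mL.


SV = EDV - ESV = 148 - 91 = 57 mL
EF = SV/EDV * 100 = 57/148 * 100
EF = 38.51%


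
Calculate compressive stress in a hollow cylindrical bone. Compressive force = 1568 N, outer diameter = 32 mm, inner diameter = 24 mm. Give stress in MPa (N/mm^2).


A = pi*(r_o^2 - r_i^2)
r_o = 16 mm, r_i = 12 mm
A = 351.858 mm^2
sigma = F/A = 1568 / 351.858
sigma = 4.456 MPa


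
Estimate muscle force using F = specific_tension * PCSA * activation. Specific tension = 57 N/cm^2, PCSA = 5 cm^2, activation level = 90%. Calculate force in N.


F = sigma * PCSA * activation
F = 57 * 5 * 0.9
F = 256.5 N


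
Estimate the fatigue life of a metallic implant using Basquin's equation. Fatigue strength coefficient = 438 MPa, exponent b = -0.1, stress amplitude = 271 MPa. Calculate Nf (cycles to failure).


sigma_a = sigma_f' * (2Nf)^b
2Nf = (sigma_a/sigma_f')^(1/b)
2Nf = (271/438)^(1/-0.1)
2Nf = 121.6321
Nf = 60.82


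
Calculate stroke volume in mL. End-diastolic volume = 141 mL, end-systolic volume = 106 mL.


SV = EDV - ESV
SV = 141 - 106
SV = 35 mL


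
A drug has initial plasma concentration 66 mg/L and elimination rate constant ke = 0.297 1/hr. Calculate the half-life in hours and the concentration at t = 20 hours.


t_half = ln(2) / ke = 0.693147 / 0.297 = 2.334 hr
C(t) = C0 * exp(-ke*t) = 66 * exp(-0.297*20)
C(20) = 0.1737 mg/L


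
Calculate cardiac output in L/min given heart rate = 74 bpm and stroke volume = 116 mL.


CO = HR * SV
CO = 74 * 116 / 1000
CO = 8.584 L/min


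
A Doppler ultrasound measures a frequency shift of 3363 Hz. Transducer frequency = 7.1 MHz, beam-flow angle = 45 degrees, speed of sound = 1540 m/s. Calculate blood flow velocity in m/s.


v = fd * c / (2 * f0 * cos(theta))
v = 3363 * 1540 / (2 * 7.1000e+06 * cos(45))
v = 0.5158 m/s


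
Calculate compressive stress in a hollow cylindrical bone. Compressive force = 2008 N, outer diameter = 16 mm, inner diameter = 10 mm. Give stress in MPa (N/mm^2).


A = pi*(r_o^2 - r_i^2)
r_o = 8 mm, r_i = 5 mm
A = 122.522 mm^2
sigma = F/A = 2008 / 122.522
sigma = 16.39 MPa


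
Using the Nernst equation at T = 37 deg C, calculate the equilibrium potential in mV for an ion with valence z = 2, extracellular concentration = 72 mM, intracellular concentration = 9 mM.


E = (RT/(zF)) * ln(C_out/C_in)
T = 37 + 273.15 = 310.15 K
E = (8.314 * 310.15 / (2 * 96485)) * ln(72/9)
E = 27.79 mV


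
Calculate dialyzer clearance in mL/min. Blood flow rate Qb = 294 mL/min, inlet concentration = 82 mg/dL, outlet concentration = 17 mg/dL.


K = Qb * (Cb_in - Cb_out) / Cb_in
K = 294 * (82 - 17) / 82
K = 233 mL/min


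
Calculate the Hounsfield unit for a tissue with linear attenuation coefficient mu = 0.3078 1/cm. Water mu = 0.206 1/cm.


HU = ((mu_tissue - mu_water) / mu_water) * 1000
HU = ((0.3078 - 0.206) / 0.206) * 1000
HU = 494.2


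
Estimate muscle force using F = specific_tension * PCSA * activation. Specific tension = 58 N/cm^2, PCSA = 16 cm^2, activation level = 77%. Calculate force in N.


F = sigma * PCSA * activation
F = 58 * 16 * 0.77
F = 714.6 N


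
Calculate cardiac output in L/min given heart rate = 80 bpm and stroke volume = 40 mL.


CO = HR * SV
CO = 80 * 40 / 1000
CO = 3.2 L/min


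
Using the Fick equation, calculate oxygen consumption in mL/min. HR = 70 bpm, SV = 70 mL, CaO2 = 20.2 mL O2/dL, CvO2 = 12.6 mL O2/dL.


CO = HR*SV = 70*70/1000 = 4.9 L/min
a-v O2 diff = 20.2 - 12.6 = 7.6 mL/dL
VO2 = CO * (CaO2-CvO2) * 10 dL/L
VO2 = 4.9 * 7.6 * 10
VO2 = 372.4 mL/min


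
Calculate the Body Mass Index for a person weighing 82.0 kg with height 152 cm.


BMI = weight / height^2
height = 152 cm = 1.52 m
BMI = 82.0 / 1.52^2
BMI = 35.49 kg/m^2


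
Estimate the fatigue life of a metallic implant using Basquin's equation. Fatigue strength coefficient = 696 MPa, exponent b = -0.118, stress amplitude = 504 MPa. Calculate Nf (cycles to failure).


sigma_a = sigma_f' * (2Nf)^b
2Nf = (sigma_a/sigma_f')^(1/b)
2Nf = (504/696)^(1/-0.118)
2Nf = 15.415411
Nf = 7.708


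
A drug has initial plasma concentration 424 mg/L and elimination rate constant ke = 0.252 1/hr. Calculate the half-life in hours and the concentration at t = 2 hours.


t_half = ln(2) / ke = 0.693147 / 0.252 = 2.751 hr
C(t) = C0 * exp(-ke*t) = 424 * exp(-0.252*2)
C(2) = 256.1 mg/L


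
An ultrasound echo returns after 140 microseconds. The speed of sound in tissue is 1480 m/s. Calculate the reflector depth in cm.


depth = c * t / 2
t = 140 us = 1.4000e-04 s
depth = 1480 * 1.4000e-04 / 2
depth = 0.1036 m = 10.36 cm


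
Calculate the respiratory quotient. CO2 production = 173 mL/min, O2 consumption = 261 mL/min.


RQ = VCO2 / VO2
RQ = 173 / 261
RQ = 0.6628


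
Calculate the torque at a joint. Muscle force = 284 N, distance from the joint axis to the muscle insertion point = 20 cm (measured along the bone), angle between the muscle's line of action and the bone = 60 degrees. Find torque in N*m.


Torque = F * d * sin(theta)   (moment arm = d*sin(theta))
d = 20 cm = 0.2 m
Torque = 284 * 0.2 * sin(60)
Torque = 49.19 N*m


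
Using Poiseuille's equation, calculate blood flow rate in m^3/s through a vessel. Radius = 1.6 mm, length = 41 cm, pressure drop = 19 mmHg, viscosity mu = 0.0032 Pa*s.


Q = pi*r^4*dP / (8*mu*L)
r = 0.0016 m, L = 0.41 m
dP = 19 mmHg = 2533.118 Pa
Q = 4.9689e-06 m^3/s


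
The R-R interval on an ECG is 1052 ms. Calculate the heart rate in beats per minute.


HR = 60 / RR_interval(s)
RR = 1052 ms = 1.052 s
HR = 60 / 1.052 = 57.03 bpm


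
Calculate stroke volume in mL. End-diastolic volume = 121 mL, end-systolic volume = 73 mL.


SV = EDV - ESV
SV = 121 - 73
SV = 48 mL


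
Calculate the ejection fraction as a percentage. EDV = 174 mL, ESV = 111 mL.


SV = EDV - ESV = 174 - 111 = 63 mL
EF = SV/EDV * 100 = 63/174 * 100
EF = 36.21%


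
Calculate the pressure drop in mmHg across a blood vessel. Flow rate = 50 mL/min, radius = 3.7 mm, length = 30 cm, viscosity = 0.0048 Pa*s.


dP = 8*mu*L*Q / (pi*r^4)
Q = 50 mL/min = 8.33333e-07 m^3/s
dP = 16.3048 Pa = 16.3048 / 133.322 mmHg = 0.1223 mmHg


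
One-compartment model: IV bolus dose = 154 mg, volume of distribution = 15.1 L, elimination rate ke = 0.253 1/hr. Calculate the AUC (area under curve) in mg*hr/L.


C0 = Dose/Vd = 154/15.1 = 10.1987 mg/L
AUC = C0/ke = 10.1987/0.253
AUC = 40.31 mg*hr/L


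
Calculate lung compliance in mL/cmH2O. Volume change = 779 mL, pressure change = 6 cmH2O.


C = dV / dP
C = 779 / 6
C = 129.8 mL/cmH2O


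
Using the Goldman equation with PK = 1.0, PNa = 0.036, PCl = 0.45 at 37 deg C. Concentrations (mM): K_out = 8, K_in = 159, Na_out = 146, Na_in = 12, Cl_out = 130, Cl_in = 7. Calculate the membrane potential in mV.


Vm = (RT/F)*ln((PK*Ko + PNa*Nao + PCl*Cli)/(PK*Ki + PNa*Nai + PCl*Clo))
Numer = 16.406, Denom = 217.932
Vm = -69.13 mV


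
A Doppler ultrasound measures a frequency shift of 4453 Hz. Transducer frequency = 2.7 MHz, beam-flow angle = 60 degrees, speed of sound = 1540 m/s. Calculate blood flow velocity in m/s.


v = fd * c / (2 * f0 * cos(theta))
v = 4453 * 1540 / (2 * 2.7000e+06 * cos(60))
v = 2.54 m/s


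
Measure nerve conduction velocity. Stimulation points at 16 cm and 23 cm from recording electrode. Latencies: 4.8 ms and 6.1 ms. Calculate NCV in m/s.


Distance = (23 - 16) / 100 = 0.07 m
dt = (6.1 - 4.8) / 1000 = 0.0013 s
NCV = dist / dt = 53.85 m/s


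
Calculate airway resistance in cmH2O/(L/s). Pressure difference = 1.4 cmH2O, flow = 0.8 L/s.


R = dP / flow
R = 1.4 / 0.8
R = 1.75 cmH2O/(L/s)


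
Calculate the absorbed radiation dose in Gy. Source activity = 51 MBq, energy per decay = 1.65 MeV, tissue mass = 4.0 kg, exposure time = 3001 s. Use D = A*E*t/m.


A = 51 MBq = 5.1000e+07 Bq
E = 1.65 MeV = 2.6433e-13 J
D = A*E*t/m = 5.1000e+07*2.6433e-13*3001/4.0
D = 0.01011 Gy


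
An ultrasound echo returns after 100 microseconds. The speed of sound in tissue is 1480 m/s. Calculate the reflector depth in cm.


depth = c * t / 2
t = 100 us = 1.0000e-04 s
depth = 1480 * 1.0000e-04 / 2
depth = 0.074 m = 7.4 cm


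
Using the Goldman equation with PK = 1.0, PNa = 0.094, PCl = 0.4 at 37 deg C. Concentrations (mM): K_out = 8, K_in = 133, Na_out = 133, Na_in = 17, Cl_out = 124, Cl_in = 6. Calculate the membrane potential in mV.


Vm = (RT/F)*ln((PK*Ko + PNa*Nao + PCl*Cli)/(PK*Ki + PNa*Nai + PCl*Clo))
Numer = 22.902, Denom = 184.198
Vm = -55.72 mV


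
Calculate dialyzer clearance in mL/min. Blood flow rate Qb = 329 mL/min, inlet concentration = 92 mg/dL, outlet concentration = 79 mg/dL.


K = Qb * (Cb_in - Cb_out) / Cb_in
K = 329 * (92 - 79) / 92
K = 46.49 mL/min


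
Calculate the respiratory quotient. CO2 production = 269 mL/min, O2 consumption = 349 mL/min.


RQ = VCO2 / VO2
RQ = 269 / 349
RQ = 0.7708


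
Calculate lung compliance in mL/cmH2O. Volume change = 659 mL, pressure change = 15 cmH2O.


C = dV / dP
C = 659 / 15
C = 43.93 mL/cmH2O


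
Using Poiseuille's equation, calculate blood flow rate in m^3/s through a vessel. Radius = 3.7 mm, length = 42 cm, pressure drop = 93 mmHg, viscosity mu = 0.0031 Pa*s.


Q = pi*r^4*dP / (8*mu*L)
r = 0.0037 m, L = 0.42 m
dP = 93 mmHg = 12398.946 Pa
Q = 7.0087e-04 m^3/s


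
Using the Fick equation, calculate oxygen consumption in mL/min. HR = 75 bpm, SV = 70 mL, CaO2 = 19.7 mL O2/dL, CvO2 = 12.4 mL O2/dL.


CO = HR*SV = 75*70/1000 = 5.25 L/min
a-v O2 diff = 19.7 - 12.4 = 7.3 mL/dL
VO2 = CO * (CaO2-CvO2) * 10 dL/L
VO2 = 5.25 * 7.3 * 10
VO2 = 383.2 mL/min


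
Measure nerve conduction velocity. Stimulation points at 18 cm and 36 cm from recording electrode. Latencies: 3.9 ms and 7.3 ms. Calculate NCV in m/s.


Distance = (36 - 18) / 100 = 0.18 m
dt = (7.3 - 3.9) / 1000 = 0.0034 s
NCV = dist / dt = 52.94 m/s


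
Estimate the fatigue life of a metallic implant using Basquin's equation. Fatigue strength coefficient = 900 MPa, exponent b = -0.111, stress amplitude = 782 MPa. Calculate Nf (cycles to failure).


sigma_a = sigma_f' * (2Nf)^b
2Nf = (sigma_a/sigma_f')^(1/b)
2Nf = (782/900)^(1/-0.111)
2Nf = 3.5470857
Nf = 1.774


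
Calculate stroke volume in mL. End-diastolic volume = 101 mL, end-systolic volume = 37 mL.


SV = EDV - ESV
SV = 101 - 37
SV = 64 mL


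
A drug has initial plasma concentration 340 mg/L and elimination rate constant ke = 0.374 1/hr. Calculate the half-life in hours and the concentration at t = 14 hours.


t_half = ln(2) / ke = 0.693147 / 0.374 = 1.853 hr
C(t) = C0 * exp(-ke*t) = 340 * exp(-0.374*14)
C(14) = 1.809 mg/L


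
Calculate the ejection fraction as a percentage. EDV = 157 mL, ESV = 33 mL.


SV = EDV - ESV = 157 - 33 = 124 mL
EF = SV/EDV * 100 = 124/157 * 100
EF = 78.98%


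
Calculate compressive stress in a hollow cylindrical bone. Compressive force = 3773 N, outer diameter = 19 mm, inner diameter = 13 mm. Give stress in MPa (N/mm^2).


A = pi*(r_o^2 - r_i^2)
r_o = 9.5 mm, r_i = 6.5 mm
A = 150.796 mm^2
sigma = F/A = 3773 / 150.796
sigma = 25.02 MPa


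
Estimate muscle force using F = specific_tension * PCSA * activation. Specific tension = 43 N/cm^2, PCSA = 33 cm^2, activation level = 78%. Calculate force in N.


F = sigma * PCSA * activation
F = 43 * 33 * 0.78
F = 1107 N


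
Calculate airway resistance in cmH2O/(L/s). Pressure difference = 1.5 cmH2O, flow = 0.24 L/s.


R = dP / flow
R = 1.5 / 0.24
R = 6.25 cmH2O/(L/s)


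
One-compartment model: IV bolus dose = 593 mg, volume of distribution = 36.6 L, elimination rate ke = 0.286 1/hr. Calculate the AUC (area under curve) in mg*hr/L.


C0 = Dose/Vd = 593/36.6 = 16.2022 mg/L
AUC = C0/ke = 16.2022/0.286
AUC = 56.65 mg*hr/L


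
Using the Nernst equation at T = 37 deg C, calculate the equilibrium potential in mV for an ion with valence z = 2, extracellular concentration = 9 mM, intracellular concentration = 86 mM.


E = (RT/(zF)) * ln(C_out/C_in)
T = 37 + 273.15 = 310.15 K
E = (8.314 * 310.15 / (2 * 96485)) * ln(9/86)
E = -30.16 mV


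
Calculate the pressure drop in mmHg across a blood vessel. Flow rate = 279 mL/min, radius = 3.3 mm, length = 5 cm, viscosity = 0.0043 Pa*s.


dP = 8*mu*L*Q / (pi*r^4)
Q = 279 mL/min = 4.65e-06 m^3/s
dP = 21.4672 Pa = 21.4672 / 133.322 mmHg = 0.161 mmHg


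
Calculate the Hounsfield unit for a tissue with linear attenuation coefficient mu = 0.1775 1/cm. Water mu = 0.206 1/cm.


HU = ((mu_tissue - mu_water) / mu_water) * 1000
HU = ((0.1775 - 0.206) / 0.206) * 1000
HU = -138.3


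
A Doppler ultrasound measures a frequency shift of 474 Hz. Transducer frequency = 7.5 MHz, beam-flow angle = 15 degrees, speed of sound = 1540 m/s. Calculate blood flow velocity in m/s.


v = fd * c / (2 * f0 * cos(theta))
v = 474 * 1540 / (2 * 7.5000e+06 * cos(15))
v = 0.05038 m/s


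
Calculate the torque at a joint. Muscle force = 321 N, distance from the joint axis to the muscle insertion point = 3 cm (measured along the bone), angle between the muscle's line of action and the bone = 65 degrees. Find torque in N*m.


Torque = F * d * sin(theta)   (moment arm = d*sin(theta))
d = 3 cm = 0.03 m
Torque = 321 * 0.03 * sin(65)
Torque = 8.728 N*m


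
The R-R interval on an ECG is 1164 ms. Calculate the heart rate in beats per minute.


HR = 60 / RR_interval(s)
RR = 1164 ms = 1.164 s
HR = 60 / 1.164 = 51.55 bpm


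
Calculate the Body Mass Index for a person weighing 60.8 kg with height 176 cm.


BMI = weight / height^2
height = 176 cm = 1.76 m
BMI = 60.8 / 1.76^2
BMI = 19.63 kg/m^2


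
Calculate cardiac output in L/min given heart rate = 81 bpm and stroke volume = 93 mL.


CO = HR * SV
CO = 81 * 93 / 1000
CO = 7.533 L/min


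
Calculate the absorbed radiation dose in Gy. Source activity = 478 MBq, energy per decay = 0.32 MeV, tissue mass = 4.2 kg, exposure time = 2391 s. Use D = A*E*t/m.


A = 478 MBq = 4.7800e+08 Bq
E = 0.32 MeV = 5.1264e-14 J
D = A*E*t/m = 4.7800e+08*5.1264e-14*2391/4.2
D = 0.01395 Gy


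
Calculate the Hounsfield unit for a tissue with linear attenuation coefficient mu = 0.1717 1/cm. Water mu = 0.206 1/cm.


HU = ((mu_tissue - mu_water) / mu_water) * 1000
HU = ((0.1717 - 0.206) / 0.206) * 1000
HU = -166.5


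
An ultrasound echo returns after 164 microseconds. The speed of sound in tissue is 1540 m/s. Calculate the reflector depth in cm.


depth = c * t / 2
t = 164 us = 1.6400e-04 s
depth = 1540 * 1.6400e-04 / 2
depth = 0.12628 m = 12.628 cm


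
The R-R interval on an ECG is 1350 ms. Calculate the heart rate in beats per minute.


HR = 60 / RR_interval(s)
RR = 1350 ms = 1.35 s
HR = 60 / 1.35 = 44.44 bpm


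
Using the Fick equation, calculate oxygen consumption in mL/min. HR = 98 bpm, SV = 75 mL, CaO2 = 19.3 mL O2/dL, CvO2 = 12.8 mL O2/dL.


CO = HR*SV = 98*75/1000 = 7.35 L/min
a-v O2 diff = 19.3 - 12.8 = 6.5 mL/dL
VO2 = CO * (CaO2-CvO2) * 10 dL/L
VO2 = 7.35 * 6.5 * 10
VO2 = 477.8 mL/min
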